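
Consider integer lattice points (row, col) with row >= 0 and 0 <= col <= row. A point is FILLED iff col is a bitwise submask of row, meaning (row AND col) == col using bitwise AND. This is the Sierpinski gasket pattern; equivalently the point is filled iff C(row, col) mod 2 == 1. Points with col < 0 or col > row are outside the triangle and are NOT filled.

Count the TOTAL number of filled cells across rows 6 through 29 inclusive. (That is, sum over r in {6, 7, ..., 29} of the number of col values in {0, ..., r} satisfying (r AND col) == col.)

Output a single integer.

Answer: 180

Derivation:
r6=110 pc2: +4 =4
r7=111 pc3: +8 =12
r8=1000 pc1: +2 =14
r9=1001 pc2: +4 =18
r10=1010 pc2: +4 =22
r11=1011 pc3: +8 =30
r12=1100 pc2: +4 =34
r13=1101 pc3: +8 =42
r14=1110 pc3: +8 =50
r15=1111 pc4: +16 =66
r16=10000 pc1: +2 =68
r17=10001 pc2: +4 =72
r18=10010 pc2: +4 =76
r19=10011 pc3: +8 =84
r20=10100 pc2: +4 =88
r21=10101 pc3: +8 =96
r22=10110 pc3: +8 =104
r23=10111 pc4: +16 =120
r24=11000 pc2: +4 =124
r25=11001 pc3: +8 =132
r26=11010 pc3: +8 =140
r27=11011 pc4: +16 =156
r28=11100 pc3: +8 =164
r29=11101 pc4: +16 =180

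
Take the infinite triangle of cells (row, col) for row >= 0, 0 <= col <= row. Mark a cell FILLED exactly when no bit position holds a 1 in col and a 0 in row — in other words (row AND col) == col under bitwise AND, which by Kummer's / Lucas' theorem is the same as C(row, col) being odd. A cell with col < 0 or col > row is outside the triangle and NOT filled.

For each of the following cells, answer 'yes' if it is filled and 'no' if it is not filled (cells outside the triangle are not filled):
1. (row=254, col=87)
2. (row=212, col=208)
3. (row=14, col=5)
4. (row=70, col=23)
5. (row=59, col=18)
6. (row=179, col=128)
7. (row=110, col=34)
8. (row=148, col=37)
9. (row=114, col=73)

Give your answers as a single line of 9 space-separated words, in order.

Answer: no yes no no yes yes yes no no

Derivation:
(254,87): row=0b11111110, col=0b1010111, row AND col = 0b1010110 = 86; 86 != 87 -> empty
(212,208): row=0b11010100, col=0b11010000, row AND col = 0b11010000 = 208; 208 == 208 -> filled
(14,5): row=0b1110, col=0b101, row AND col = 0b100 = 4; 4 != 5 -> empty
(70,23): row=0b1000110, col=0b10111, row AND col = 0b110 = 6; 6 != 23 -> empty
(59,18): row=0b111011, col=0b10010, row AND col = 0b10010 = 18; 18 == 18 -> filled
(179,128): row=0b10110011, col=0b10000000, row AND col = 0b10000000 = 128; 128 == 128 -> filled
(110,34): row=0b1101110, col=0b100010, row AND col = 0b100010 = 34; 34 == 34 -> filled
(148,37): row=0b10010100, col=0b100101, row AND col = 0b100 = 4; 4 != 37 -> empty
(114,73): row=0b1110010, col=0b1001001, row AND col = 0b1000000 = 64; 64 != 73 -> empty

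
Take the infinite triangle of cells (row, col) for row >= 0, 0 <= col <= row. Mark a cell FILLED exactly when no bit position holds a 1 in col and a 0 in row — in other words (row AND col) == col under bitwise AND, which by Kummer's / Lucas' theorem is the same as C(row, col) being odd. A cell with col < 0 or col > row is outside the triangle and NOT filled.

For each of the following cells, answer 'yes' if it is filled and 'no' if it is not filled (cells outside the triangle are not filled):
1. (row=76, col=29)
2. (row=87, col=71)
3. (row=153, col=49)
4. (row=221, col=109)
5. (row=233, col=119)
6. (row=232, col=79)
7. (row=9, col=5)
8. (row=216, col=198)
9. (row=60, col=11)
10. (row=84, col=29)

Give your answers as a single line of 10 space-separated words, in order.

Answer: no yes no no no no no no no no

Derivation:
(76,29): row=0b1001100, col=0b11101, row AND col = 0b1100 = 12; 12 != 29 -> empty
(87,71): row=0b1010111, col=0b1000111, row AND col = 0b1000111 = 71; 71 == 71 -> filled
(153,49): row=0b10011001, col=0b110001, row AND col = 0b10001 = 17; 17 != 49 -> empty
(221,109): row=0b11011101, col=0b1101101, row AND col = 0b1001101 = 77; 77 != 109 -> empty
(233,119): row=0b11101001, col=0b1110111, row AND col = 0b1100001 = 97; 97 != 119 -> empty
(232,79): row=0b11101000, col=0b1001111, row AND col = 0b1001000 = 72; 72 != 79 -> empty
(9,5): row=0b1001, col=0b101, row AND col = 0b1 = 1; 1 != 5 -> empty
(216,198): row=0b11011000, col=0b11000110, row AND col = 0b11000000 = 192; 192 != 198 -> empty
(60,11): row=0b111100, col=0b1011, row AND col = 0b1000 = 8; 8 != 11 -> empty
(84,29): row=0b1010100, col=0b11101, row AND col = 0b10100 = 20; 20 != 29 -> empty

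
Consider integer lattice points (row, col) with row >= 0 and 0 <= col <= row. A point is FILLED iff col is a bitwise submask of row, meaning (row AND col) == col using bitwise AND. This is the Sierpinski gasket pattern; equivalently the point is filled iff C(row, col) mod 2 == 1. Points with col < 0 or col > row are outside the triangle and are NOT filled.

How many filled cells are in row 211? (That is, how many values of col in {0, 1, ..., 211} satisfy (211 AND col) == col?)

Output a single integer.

Answer: 32

Derivation:
211 in binary = 11010011
popcount(211) = number of 1-bits in 11010011 = 5
A col c satisfies (211 AND c) == c iff every set bit of c is also set in 211; each of the 5 set bits of 211 can independently be on or off in c.
count = 2^5 = 32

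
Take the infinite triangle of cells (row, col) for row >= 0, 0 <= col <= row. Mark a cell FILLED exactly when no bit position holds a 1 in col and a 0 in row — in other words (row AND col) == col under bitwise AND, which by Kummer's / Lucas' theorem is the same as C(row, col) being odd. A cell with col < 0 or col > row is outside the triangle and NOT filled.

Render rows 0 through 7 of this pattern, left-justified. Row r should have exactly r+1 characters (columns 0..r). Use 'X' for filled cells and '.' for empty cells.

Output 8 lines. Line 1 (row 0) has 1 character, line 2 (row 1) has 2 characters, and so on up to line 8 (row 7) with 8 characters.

Answer: X
XX
X.X
XXXX
X...X
XX..XX
X.X.X.X
XXXXXXXX

Derivation:
r0=0: X
r1=1: XX
r2=10: X.X
r3=11: XXXX
r4=100: X...X
r5=101: XX..XX
r6=110: X.X.X.X
r7=111: XXXXXXXX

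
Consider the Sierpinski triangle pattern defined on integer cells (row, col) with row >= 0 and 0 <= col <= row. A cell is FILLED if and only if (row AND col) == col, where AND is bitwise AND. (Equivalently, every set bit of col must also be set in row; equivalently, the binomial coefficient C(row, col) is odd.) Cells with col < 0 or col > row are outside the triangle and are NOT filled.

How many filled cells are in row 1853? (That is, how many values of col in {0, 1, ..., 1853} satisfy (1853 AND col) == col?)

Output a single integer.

1853 in binary = 11100111101
popcount(1853) = number of 1-bits in 11100111101 = 8
A col c satisfies (1853 AND c) == c iff every set bit of c is also set in 1853; each of the 8 set bits of 1853 can independently be on or off in c.
count = 2^8 = 256

Answer: 256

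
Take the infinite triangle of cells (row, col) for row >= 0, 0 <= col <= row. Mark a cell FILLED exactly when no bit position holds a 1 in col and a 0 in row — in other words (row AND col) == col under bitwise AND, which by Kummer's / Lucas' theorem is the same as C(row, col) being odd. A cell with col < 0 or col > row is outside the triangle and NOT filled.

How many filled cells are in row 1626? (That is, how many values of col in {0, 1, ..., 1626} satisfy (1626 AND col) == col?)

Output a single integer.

1626 in binary = 11001011010
popcount(1626) = number of 1-bits in 11001011010 = 6
A col c satisfies (1626 AND c) == c iff every set bit of c is also set in 1626; each of the 6 set bits of 1626 can independently be on or off in c.
count = 2^6 = 64

Answer: 64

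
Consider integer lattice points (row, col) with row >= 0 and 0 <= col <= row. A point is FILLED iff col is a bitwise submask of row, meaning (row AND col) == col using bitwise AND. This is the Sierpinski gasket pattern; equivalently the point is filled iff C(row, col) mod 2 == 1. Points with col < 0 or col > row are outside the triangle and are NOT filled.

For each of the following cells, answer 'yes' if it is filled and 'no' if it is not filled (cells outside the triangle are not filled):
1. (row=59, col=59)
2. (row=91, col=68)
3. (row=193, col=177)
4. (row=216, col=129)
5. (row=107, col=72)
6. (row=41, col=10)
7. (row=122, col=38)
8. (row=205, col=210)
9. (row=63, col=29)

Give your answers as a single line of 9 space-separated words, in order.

(59,59): row=0b111011, col=0b111011, row AND col = 0b111011 = 59; 59 == 59 -> filled
(91,68): row=0b1011011, col=0b1000100, row AND col = 0b1000000 = 64; 64 != 68 -> empty
(193,177): row=0b11000001, col=0b10110001, row AND col = 0b10000001 = 129; 129 != 177 -> empty
(216,129): row=0b11011000, col=0b10000001, row AND col = 0b10000000 = 128; 128 != 129 -> empty
(107,72): row=0b1101011, col=0b1001000, row AND col = 0b1001000 = 72; 72 == 72 -> filled
(41,10): row=0b101001, col=0b1010, row AND col = 0b1000 = 8; 8 != 10 -> empty
(122,38): row=0b1111010, col=0b100110, row AND col = 0b100010 = 34; 34 != 38 -> empty
(205,210): col outside [0, 205] -> not filled
(63,29): row=0b111111, col=0b11101, row AND col = 0b11101 = 29; 29 == 29 -> filled

Answer: yes no no no yes no no no yes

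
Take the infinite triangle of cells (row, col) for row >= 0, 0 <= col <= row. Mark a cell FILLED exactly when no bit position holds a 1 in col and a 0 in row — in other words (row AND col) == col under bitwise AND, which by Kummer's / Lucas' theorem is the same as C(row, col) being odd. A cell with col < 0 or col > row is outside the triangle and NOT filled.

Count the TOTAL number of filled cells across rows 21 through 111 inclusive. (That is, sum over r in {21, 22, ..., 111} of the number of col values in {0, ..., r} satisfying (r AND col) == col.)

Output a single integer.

Answer: 1436

Derivation:
r21=10101 pc3: +8 =8
r22=10110 pc3: +8 =16
r23=10111 pc4: +16 =32
r24=11000 pc2: +4 =36
r25=11001 pc3: +8 =44
r26=11010 pc3: +8 =52
r27=11011 pc4: +16 =68
r28=11100 pc3: +8 =76
r29=11101 pc4: +16 =92
r30=11110 pc4: +16 =108
r31=11111 pc5: +32 =140
r32=100000 pc1: +2 =142
r33=100001 pc2: +4 =146
r34=100010 pc2: +4 =150
r35=100011 pc3: +8 =158
r36=100100 pc2: +4 =162
r37=100101 pc3: +8 =170
r38=100110 pc3: +8 =178
r39=100111 pc4: +16 =194
r40=101000 pc2: +4 =198
r41=101001 pc3: +8 =206
r42=101010 pc3: +8 =214
r43=101011 pc4: +16 =230
r44=101100 pc3: +8 =238
r45=101101 pc4: +16 =254
r46=101110 pc4: +16 =270
r47=101111 pc5: +32 =302
r48=110000 pc2: +4 =306
r49=110001 pc3: +8 =314
r50=110010 pc3: +8 =322
r51=110011 pc4: +16 =338
r52=110100 pc3: +8 =346
r53=110101 pc4: +16 =362
r54=110110 pc4: +16 =378
r55=110111 pc5: +32 =410
r56=111000 pc3: +8 =418
r57=111001 pc4: +16 =434
r58=111010 pc4: +16 =450
r59=111011 pc5: +32 =482
r60=111100 pc4: +16 =498
r61=111101 pc5: +32 =530
r62=111110 pc5: +32 =562
r63=111111 pc6: +64 =626
r64=1000000 pc1: +2 =628
r65=1000001 pc2: +4 =632
r66=1000010 pc2: +4 =636
r67=1000011 pc3: +8 =644
r68=1000100 pc2: +4 =648
r69=1000101 pc3: +8 =656
r70=1000110 pc3: +8 =664
r71=1000111 pc4: +16 =680
r72=1001000 pc2: +4 =684
r73=1001001 pc3: +8 =692
r74=1001010 pc3: +8 =700
r75=1001011 pc4: +16 =716
r76=1001100 pc3: +8 =724
r77=1001101 pc4: +16 =740
r78=1001110 pc4: +16 =756
r79=1001111 pc5: +32 =788
r80=1010000 pc2: +4 =792
r81=1010001 pc3: +8 =800
r82=1010010 pc3: +8 =808
r83=1010011 pc4: +16 =824
r84=1010100 pc3: +8 =832
r85=1010101 pc4: +16 =848
r86=1010110 pc4: +16 =864
r87=1010111 pc5: +32 =896
r88=1011000 pc3: +8 =904
r89=1011001 pc4: +16 =920
r90=1011010 pc4: +16 =936
r91=1011011 pc5: +32 =968
r92=1011100 pc4: +16 =984
r93=1011101 pc5: +32 =1016
r94=1011110 pc5: +32 =1048
r95=1011111 pc6: +64 =1112
r96=1100000 pc2: +4 =1116
r97=1100001 pc3: +8 =1124
r98=1100010 pc3: +8 =1132
r99=1100011 pc4: +16 =1148
r100=1100100 pc3: +8 =1156
r101=1100101 pc4: +16 =1172
r102=1100110 pc4: +16 =1188
r103=1100111 pc5: +32 =1220
r104=1101000 pc3: +8 =1228
r105=1101001 pc4: +16 =1244
r106=1101010 pc4: +16 =1260
r107=1101011 pc5: +32 =1292
r108=1101100 pc4: +16 =1308
r109=1101101 pc5: +32 =1340
r110=1101110 pc5: +32 =1372
r111=1101111 pc6: +64 =1436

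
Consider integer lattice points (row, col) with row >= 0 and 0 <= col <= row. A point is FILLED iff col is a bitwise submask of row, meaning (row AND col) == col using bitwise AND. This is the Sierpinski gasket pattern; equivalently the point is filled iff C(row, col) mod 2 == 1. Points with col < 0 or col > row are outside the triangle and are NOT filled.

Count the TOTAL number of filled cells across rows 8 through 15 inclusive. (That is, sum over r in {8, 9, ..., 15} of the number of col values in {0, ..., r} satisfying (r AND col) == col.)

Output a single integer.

Answer: 54

Derivation:
r8=1000 pc1: +2 =2
r9=1001 pc2: +4 =6
r10=1010 pc2: +4 =10
r11=1011 pc3: +8 =18
r12=1100 pc2: +4 =22
r13=1101 pc3: +8 =30
r14=1110 pc3: +8 =38
r15=1111 pc4: +16 =54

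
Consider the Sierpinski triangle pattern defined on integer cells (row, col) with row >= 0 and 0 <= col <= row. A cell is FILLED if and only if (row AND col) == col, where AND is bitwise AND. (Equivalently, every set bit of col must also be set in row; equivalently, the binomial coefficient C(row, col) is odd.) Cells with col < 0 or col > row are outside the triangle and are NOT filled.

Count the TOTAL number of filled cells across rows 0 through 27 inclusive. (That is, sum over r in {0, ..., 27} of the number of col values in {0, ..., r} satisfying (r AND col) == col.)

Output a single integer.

r0=0 pc0: +1 =1
r1=1 pc1: +2 =3
r2=10 pc1: +2 =5
r3=11 pc2: +4 =9
r4=100 pc1: +2 =11
r5=101 pc2: +4 =15
r6=110 pc2: +4 =19
r7=111 pc3: +8 =27
r8=1000 pc1: +2 =29
r9=1001 pc2: +4 =33
r10=1010 pc2: +4 =37
r11=1011 pc3: +8 =45
r12=1100 pc2: +4 =49
r13=1101 pc3: +8 =57
r14=1110 pc3: +8 =65
r15=1111 pc4: +16 =81
r16=10000 pc1: +2 =83
r17=10001 pc2: +4 =87
r18=10010 pc2: +4 =91
r19=10011 pc3: +8 =99
r20=10100 pc2: +4 =103
r21=10101 pc3: +8 =111
r22=10110 pc3: +8 =119
r23=10111 pc4: +16 =135
r24=11000 pc2: +4 =139
r25=11001 pc3: +8 =147
r26=11010 pc3: +8 =155
r27=11011 pc4: +16 =171

Answer: 171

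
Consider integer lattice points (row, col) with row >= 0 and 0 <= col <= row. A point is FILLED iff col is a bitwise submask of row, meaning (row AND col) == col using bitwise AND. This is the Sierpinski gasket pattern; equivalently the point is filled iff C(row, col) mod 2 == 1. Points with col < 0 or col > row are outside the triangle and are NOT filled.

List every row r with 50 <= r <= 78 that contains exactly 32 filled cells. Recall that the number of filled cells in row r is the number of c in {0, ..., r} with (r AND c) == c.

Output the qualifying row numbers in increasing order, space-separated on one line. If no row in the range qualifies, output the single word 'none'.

Row r has 2^popcount(r) filled cells, so we need popcount(r) = log2(32) = 5.
Scan r = 50..78 and keep those with exactly 5 one-bits:
r=50=110010 popcount=3 -> skip
r=51=110011 popcount=4 -> skip
r=52=110100 popcount=3 -> skip
r=53=110101 popcount=4 -> skip
r=54=110110 popcount=4 -> skip
r=55=110111 popcount=5 -> KEEP
r=56=111000 popcount=3 -> skip
r=57=111001 popcount=4 -> skip
r=58=111010 popcount=4 -> skip
r=59=111011 popcount=5 -> KEEP
r=60=111100 popcount=4 -> skip
r=61=111101 popcount=5 -> KEEP
r=62=111110 popcount=5 -> KEEP
r=63=111111 popcount=6 -> skip
r=64=1000000 popcount=1 -> skip
r=65=1000001 popcount=2 -> skip
r=66=1000010 popcount=2 -> skip
r=67=1000011 popcount=3 -> skip
r=68=1000100 popcount=2 -> skip
r=69=1000101 popcount=3 -> skip
r=70=1000110 popcount=3 -> skip
r=71=1000111 popcount=4 -> skip
r=72=1001000 popcount=2 -> skip
r=73=1001001 popcount=3 -> skip
r=74=1001010 popcount=3 -> skip
r=75=1001011 popcount=4 -> skip
r=76=1001100 popcount=3 -> skip
r=77=1001101 popcount=4 -> skip
r=78=1001110 popcount=4 -> skip
Kept rows: 55 59 61 62

Answer: 55 59 61 62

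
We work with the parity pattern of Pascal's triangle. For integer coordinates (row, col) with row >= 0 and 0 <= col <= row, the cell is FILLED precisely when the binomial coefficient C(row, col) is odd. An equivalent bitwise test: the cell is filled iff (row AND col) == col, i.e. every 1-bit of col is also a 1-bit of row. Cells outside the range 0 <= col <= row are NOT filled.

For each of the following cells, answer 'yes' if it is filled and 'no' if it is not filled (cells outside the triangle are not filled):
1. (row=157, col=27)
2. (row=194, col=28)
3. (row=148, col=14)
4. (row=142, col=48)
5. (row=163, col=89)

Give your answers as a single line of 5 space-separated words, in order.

(157,27): row=0b10011101, col=0b11011, row AND col = 0b11001 = 25; 25 != 27 -> empty
(194,28): row=0b11000010, col=0b11100, row AND col = 0b0 = 0; 0 != 28 -> empty
(148,14): row=0b10010100, col=0b1110, row AND col = 0b100 = 4; 4 != 14 -> empty
(142,48): row=0b10001110, col=0b110000, row AND col = 0b0 = 0; 0 != 48 -> empty
(163,89): row=0b10100011, col=0b1011001, row AND col = 0b1 = 1; 1 != 89 -> empty

Answer: no no no no no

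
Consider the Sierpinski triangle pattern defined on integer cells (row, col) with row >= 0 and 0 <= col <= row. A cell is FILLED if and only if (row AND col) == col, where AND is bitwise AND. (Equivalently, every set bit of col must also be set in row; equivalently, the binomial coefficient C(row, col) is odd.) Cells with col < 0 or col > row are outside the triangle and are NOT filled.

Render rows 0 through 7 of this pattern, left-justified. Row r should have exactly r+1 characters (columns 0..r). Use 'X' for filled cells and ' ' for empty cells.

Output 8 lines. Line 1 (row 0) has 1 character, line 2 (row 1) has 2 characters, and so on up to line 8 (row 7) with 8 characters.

r0=0: X
r1=1: XX
r2=10: X X
r3=11: XXXX
r4=100: X   X
r5=101: XX  XX
r6=110: X X X X
r7=111: XXXXXXXX

Answer: X
XX
X X
XXXX
X   X
XX  XX
X X X X
XXXXXXXX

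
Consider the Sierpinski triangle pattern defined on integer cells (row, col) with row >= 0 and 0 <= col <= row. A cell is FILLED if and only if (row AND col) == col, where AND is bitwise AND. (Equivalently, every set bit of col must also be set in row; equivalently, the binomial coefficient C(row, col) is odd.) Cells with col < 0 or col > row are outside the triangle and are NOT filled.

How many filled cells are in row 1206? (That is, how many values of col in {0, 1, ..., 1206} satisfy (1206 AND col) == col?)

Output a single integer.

1206 in binary = 10010110110
popcount(1206) = number of 1-bits in 10010110110 = 6
A col c satisfies (1206 AND c) == c iff every set bit of c is also set in 1206; each of the 6 set bits of 1206 can independently be on or off in c.
count = 2^6 = 64

Answer: 64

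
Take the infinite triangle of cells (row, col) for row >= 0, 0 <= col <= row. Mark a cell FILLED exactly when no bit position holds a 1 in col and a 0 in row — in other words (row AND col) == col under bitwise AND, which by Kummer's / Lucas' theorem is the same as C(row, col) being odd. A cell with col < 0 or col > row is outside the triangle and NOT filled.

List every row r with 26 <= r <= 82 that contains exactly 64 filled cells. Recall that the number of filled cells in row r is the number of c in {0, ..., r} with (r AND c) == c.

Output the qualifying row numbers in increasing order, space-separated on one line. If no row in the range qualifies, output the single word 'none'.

Answer: 63

Derivation:
Row r has 2^popcount(r) filled cells, so we need popcount(r) = log2(64) = 6.
Scan r = 26..82 and keep those with exactly 6 one-bits:
r=26=11010 popcount=3 -> skip
r=27=11011 popcount=4 -> skip
r=28=11100 popcount=3 -> skip
r=29=11101 popcount=4 -> skip
r=30=11110 popcount=4 -> skip
r=31=11111 popcount=5 -> skip
r=32=100000 popcount=1 -> skip
r=33=100001 popcount=2 -> skip
r=34=100010 popcount=2 -> skip
r=35=100011 popcount=3 -> skip
r=36=100100 popcount=2 -> skip
r=37=100101 popcount=3 -> skip
r=38=100110 popcount=3 -> skip
r=39=100111 popcount=4 -> skip
r=40=101000 popcount=2 -> skip
r=41=101001 popcount=3 -> skip
r=42=101010 popcount=3 -> skip
r=43=101011 popcount=4 -> skip
r=44=101100 popcount=3 -> skip
r=45=101101 popcount=4 -> skip
r=46=101110 popcount=4 -> skip
r=47=101111 popcount=5 -> skip
r=48=110000 popcount=2 -> skip
r=49=110001 popcount=3 -> skip
r=50=110010 popcount=3 -> skip
r=51=110011 popcount=4 -> skip
r=52=110100 popcount=3 -> skip
r=53=110101 popcount=4 -> skip
r=54=110110 popcount=4 -> skip
r=55=110111 popcount=5 -> skip
r=56=111000 popcount=3 -> skip
r=57=111001 popcount=4 -> skip
r=58=111010 popcount=4 -> skip
r=59=111011 popcount=5 -> skip
r=60=111100 popcount=4 -> skip
r=61=111101 popcount=5 -> skip
r=62=111110 popcount=5 -> skip
r=63=111111 popcount=6 -> KEEP
r=64=1000000 popcount=1 -> skip
r=65=1000001 popcount=2 -> skip
r=66=1000010 popcount=2 -> skip
r=67=1000011 popcount=3 -> skip
r=68=1000100 popcount=2 -> skip
r=69=1000101 popcount=3 -> skip
r=70=1000110 popcount=3 -> skip
r=71=1000111 popcount=4 -> skip
r=72=1001000 popcount=2 -> skip
r=73=1001001 popcount=3 -> skip
r=74=1001010 popcount=3 -> skip
r=75=1001011 popcount=4 -> skip
r=76=1001100 popcount=3 -> skip
r=77=1001101 popcount=4 -> skip
r=78=1001110 popcount=4 -> skip
r=79=1001111 popcount=5 -> skip
r=80=1010000 popcount=2 -> skip
r=81=1010001 popcount=3 -> skip
r=82=1010010 popcount=3 -> skip
Kept rows: 63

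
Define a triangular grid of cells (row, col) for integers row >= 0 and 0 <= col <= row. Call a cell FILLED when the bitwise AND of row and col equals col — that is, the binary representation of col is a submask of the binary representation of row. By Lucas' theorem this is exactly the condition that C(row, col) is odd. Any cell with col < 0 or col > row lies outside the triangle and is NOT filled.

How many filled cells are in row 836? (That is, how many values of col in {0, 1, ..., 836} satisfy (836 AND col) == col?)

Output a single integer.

Answer: 16

Derivation:
836 in binary = 1101000100
popcount(836) = number of 1-bits in 1101000100 = 4
A col c satisfies (836 AND c) == c iff every set bit of c is also set in 836; each of the 4 set bits of 836 can independently be on or off in c.
count = 2^4 = 16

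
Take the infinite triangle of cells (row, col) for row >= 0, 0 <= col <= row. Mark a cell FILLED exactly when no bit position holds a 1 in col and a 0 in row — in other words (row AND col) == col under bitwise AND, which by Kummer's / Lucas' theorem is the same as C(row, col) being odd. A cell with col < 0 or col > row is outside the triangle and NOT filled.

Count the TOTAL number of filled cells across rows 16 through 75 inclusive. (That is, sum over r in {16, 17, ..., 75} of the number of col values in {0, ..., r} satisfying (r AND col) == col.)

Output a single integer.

r16=10000 pc1: +2 =2
r17=10001 pc2: +4 =6
r18=10010 pc2: +4 =10
r19=10011 pc3: +8 =18
r20=10100 pc2: +4 =22
r21=10101 pc3: +8 =30
r22=10110 pc3: +8 =38
r23=10111 pc4: +16 =54
r24=11000 pc2: +4 =58
r25=11001 pc3: +8 =66
r26=11010 pc3: +8 =74
r27=11011 pc4: +16 =90
r28=11100 pc3: +8 =98
r29=11101 pc4: +16 =114
r30=11110 pc4: +16 =130
r31=11111 pc5: +32 =162
r32=100000 pc1: +2 =164
r33=100001 pc2: +4 =168
r34=100010 pc2: +4 =172
r35=100011 pc3: +8 =180
r36=100100 pc2: +4 =184
r37=100101 pc3: +8 =192
r38=100110 pc3: +8 =200
r39=100111 pc4: +16 =216
r40=101000 pc2: +4 =220
r41=101001 pc3: +8 =228
r42=101010 pc3: +8 =236
r43=101011 pc4: +16 =252
r44=101100 pc3: +8 =260
r45=101101 pc4: +16 =276
r46=101110 pc4: +16 =292
r47=101111 pc5: +32 =324
r48=110000 pc2: +4 =328
r49=110001 pc3: +8 =336
r50=110010 pc3: +8 =344
r51=110011 pc4: +16 =360
r52=110100 pc3: +8 =368
r53=110101 pc4: +16 =384
r54=110110 pc4: +16 =400
r55=110111 pc5: +32 =432
r56=111000 pc3: +8 =440
r57=111001 pc4: +16 =456
r58=111010 pc4: +16 =472
r59=111011 pc5: +32 =504
r60=111100 pc4: +16 =520
r61=111101 pc5: +32 =552
r62=111110 pc5: +32 =584
r63=111111 pc6: +64 =648
r64=1000000 pc1: +2 =650
r65=1000001 pc2: +4 =654
r66=1000010 pc2: +4 =658
r67=1000011 pc3: +8 =666
r68=1000100 pc2: +4 =670
r69=1000101 pc3: +8 =678
r70=1000110 pc3: +8 =686
r71=1000111 pc4: +16 =702
r72=1001000 pc2: +4 =706
r73=1001001 pc3: +8 =714
r74=1001010 pc3: +8 =722
r75=1001011 pc4: +16 =738

Answer: 738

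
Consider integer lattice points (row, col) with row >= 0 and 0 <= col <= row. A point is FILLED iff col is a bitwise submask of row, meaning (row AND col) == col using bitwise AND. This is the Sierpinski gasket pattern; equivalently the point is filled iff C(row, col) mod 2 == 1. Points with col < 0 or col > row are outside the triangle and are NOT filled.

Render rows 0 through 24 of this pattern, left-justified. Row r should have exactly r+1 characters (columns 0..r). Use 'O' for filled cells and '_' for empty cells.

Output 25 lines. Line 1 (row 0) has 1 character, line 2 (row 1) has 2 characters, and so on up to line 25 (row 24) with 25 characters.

r0=0: O
r1=1: OO
r2=10: O_O
r3=11: OOOO
r4=100: O___O
r5=101: OO__OO
r6=110: O_O_O_O
r7=111: OOOOOOOO
r8=1000: O_______O
r9=1001: OO______OO
r10=1010: O_O_____O_O
r11=1011: OOOO____OOOO
r12=1100: O___O___O___O
r13=1101: OO__OO__OO__OO
r14=1110: O_O_O_O_O_O_O_O
r15=1111: OOOOOOOOOOOOOOOO
r16=10000: O_______________O
r17=10001: OO______________OO
r18=10010: O_O_____________O_O
r19=10011: OOOO____________OOOO
r20=10100: O___O___________O___O
r21=10101: OO__OO__________OO__OO
r22=10110: O_O_O_O_________O_O_O_O
r23=10111: OOOOOOOO________OOOOOOOO
r24=11000: O_______O_______O_______O

Answer: O
OO
O_O
OOOO
O___O
OO__OO
O_O_O_O
OOOOOOOO
O_______O
OO______OO
O_O_____O_O
OOOO____OOOO
O___O___O___O
OO__OO__OO__OO
O_O_O_O_O_O_O_O
OOOOOOOOOOOOOOOO
O_______________O
OO______________OO
O_O_____________O_O
OOOO____________OOOO
O___O___________O___O
OO__OO__________OO__OO
O_O_O_O_________O_O_O_O
OOOOOOOO________OOOOOOOO
O_______O_______O_______O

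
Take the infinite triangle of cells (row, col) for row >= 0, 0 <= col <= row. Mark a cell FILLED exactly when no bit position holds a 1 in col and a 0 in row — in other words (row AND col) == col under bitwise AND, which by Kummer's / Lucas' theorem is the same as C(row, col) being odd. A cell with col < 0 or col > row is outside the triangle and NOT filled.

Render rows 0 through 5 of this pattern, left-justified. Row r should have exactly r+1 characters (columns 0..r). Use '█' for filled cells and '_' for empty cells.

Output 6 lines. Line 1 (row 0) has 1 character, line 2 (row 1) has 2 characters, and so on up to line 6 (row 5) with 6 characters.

r0=0: █
r1=1: ██
r2=10: █_█
r3=11: ████
r4=100: █___█
r5=101: ██__██

Answer: █
██
█_█
████
█___█
██__██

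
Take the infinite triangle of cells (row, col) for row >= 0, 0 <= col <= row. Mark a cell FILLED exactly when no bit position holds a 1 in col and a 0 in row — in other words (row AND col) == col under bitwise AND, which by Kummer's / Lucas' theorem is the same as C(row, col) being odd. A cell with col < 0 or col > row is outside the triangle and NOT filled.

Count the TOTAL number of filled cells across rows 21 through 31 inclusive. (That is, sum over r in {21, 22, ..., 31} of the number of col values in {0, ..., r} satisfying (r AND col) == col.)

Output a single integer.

r21=10101 pc3: +8 =8
r22=10110 pc3: +8 =16
r23=10111 pc4: +16 =32
r24=11000 pc2: +4 =36
r25=11001 pc3: +8 =44
r26=11010 pc3: +8 =52
r27=11011 pc4: +16 =68
r28=11100 pc3: +8 =76
r29=11101 pc4: +16 =92
r30=11110 pc4: +16 =108
r31=11111 pc5: +32 =140

Answer: 140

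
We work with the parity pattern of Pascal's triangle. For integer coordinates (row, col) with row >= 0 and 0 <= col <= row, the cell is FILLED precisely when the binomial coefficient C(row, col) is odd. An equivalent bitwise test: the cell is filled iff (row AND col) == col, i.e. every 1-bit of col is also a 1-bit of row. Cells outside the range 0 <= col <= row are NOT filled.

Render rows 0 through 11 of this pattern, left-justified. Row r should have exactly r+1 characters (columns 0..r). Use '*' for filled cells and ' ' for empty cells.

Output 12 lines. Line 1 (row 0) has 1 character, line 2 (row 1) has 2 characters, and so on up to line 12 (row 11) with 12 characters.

Answer: *
**
* *
****
*   *
**  **
* * * *
********
*       *
**      **
* *     * *
****    ****

Derivation:
r0=0: *
r1=1: **
r2=10: * *
r3=11: ****
r4=100: *   *
r5=101: **  **
r6=110: * * * *
r7=111: ********
r8=1000: *       *
r9=1001: **      **
r10=1010: * *     * *
r11=1011: ****    ****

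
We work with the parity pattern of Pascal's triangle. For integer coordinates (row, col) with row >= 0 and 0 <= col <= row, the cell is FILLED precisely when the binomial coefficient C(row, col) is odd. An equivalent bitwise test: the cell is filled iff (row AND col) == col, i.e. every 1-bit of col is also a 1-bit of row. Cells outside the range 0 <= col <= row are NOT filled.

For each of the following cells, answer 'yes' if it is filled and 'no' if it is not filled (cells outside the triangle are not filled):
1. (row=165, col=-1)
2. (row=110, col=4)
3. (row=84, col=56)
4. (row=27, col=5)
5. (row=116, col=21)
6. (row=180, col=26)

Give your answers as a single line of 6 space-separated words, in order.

(165,-1): col outside [0, 165] -> not filled
(110,4): row=0b1101110, col=0b100, row AND col = 0b100 = 4; 4 == 4 -> filled
(84,56): row=0b1010100, col=0b111000, row AND col = 0b10000 = 16; 16 != 56 -> empty
(27,5): row=0b11011, col=0b101, row AND col = 0b1 = 1; 1 != 5 -> empty
(116,21): row=0b1110100, col=0b10101, row AND col = 0b10100 = 20; 20 != 21 -> empty
(180,26): row=0b10110100, col=0b11010, row AND col = 0b10000 = 16; 16 != 26 -> empty

Answer: no yes no no no no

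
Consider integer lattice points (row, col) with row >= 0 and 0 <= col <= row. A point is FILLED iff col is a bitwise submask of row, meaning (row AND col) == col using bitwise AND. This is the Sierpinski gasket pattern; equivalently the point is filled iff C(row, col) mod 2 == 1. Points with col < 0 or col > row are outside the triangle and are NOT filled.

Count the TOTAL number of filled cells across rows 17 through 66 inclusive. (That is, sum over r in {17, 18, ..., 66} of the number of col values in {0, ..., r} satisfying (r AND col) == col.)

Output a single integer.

Answer: 656

Derivation:
r17=10001 pc2: +4 =4
r18=10010 pc2: +4 =8
r19=10011 pc3: +8 =16
r20=10100 pc2: +4 =20
r21=10101 pc3: +8 =28
r22=10110 pc3: +8 =36
r23=10111 pc4: +16 =52
r24=11000 pc2: +4 =56
r25=11001 pc3: +8 =64
r26=11010 pc3: +8 =72
r27=11011 pc4: +16 =88
r28=11100 pc3: +8 =96
r29=11101 pc4: +16 =112
r30=11110 pc4: +16 =128
r31=11111 pc5: +32 =160
r32=100000 pc1: +2 =162
r33=100001 pc2: +4 =166
r34=100010 pc2: +4 =170
r35=100011 pc3: +8 =178
r36=100100 pc2: +4 =182
r37=100101 pc3: +8 =190
r38=100110 pc3: +8 =198
r39=100111 pc4: +16 =214
r40=101000 pc2: +4 =218
r41=101001 pc3: +8 =226
r42=101010 pc3: +8 =234
r43=101011 pc4: +16 =250
r44=101100 pc3: +8 =258
r45=101101 pc4: +16 =274
r46=101110 pc4: +16 =290
r47=101111 pc5: +32 =322
r48=110000 pc2: +4 =326
r49=110001 pc3: +8 =334
r50=110010 pc3: +8 =342
r51=110011 pc4: +16 =358
r52=110100 pc3: +8 =366
r53=110101 pc4: +16 =382
r54=110110 pc4: +16 =398
r55=110111 pc5: +32 =430
r56=111000 pc3: +8 =438
r57=111001 pc4: +16 =454
r58=111010 pc4: +16 =470
r59=111011 pc5: +32 =502
r60=111100 pc4: +16 =518
r61=111101 pc5: +32 =550
r62=111110 pc5: +32 =582
r63=111111 pc6: +64 =646
r64=1000000 pc1: +2 =648
r65=1000001 pc2: +4 =652
r66=1000010 pc2: +4 =656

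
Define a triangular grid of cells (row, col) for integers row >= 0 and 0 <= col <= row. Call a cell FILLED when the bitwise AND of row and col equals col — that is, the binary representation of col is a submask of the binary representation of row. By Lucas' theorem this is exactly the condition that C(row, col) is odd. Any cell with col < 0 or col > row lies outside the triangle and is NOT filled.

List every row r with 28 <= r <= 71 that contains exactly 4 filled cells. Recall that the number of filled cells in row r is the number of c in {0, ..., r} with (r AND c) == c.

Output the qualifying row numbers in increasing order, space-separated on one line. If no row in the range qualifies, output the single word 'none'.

Answer: 33 34 36 40 48 65 66 68

Derivation:
Row r has 2^popcount(r) filled cells, so we need popcount(r) = log2(4) = 2.
Scan r = 28..71 and keep those with exactly 2 one-bits:
r=28=11100 popcount=3 -> skip
r=29=11101 popcount=4 -> skip
r=30=11110 popcount=4 -> skip
r=31=11111 popcount=5 -> skip
r=32=100000 popcount=1 -> skip
r=33=100001 popcount=2 -> KEEP
r=34=100010 popcount=2 -> KEEP
r=35=100011 popcount=3 -> skip
r=36=100100 popcount=2 -> KEEP
r=37=100101 popcount=3 -> skip
r=38=100110 popcount=3 -> skip
r=39=100111 popcount=4 -> skip
r=40=101000 popcount=2 -> KEEP
r=41=101001 popcount=3 -> skip
r=42=101010 popcount=3 -> skip
r=43=101011 popcount=4 -> skip
r=44=101100 popcount=3 -> skip
r=45=101101 popcount=4 -> skip
r=46=101110 popcount=4 -> skip
r=47=101111 popcount=5 -> skip
r=48=110000 popcount=2 -> KEEP
r=49=110001 popcount=3 -> skip
r=50=110010 popcount=3 -> skip
r=51=110011 popcount=4 -> skip
r=52=110100 popcount=3 -> skip
r=53=110101 popcount=4 -> skip
r=54=110110 popcount=4 -> skip
r=55=110111 popcount=5 -> skip
r=56=111000 popcount=3 -> skip
r=57=111001 popcount=4 -> skip
r=58=111010 popcount=4 -> skip
r=59=111011 popcount=5 -> skip
r=60=111100 popcount=4 -> skip
r=61=111101 popcount=5 -> skip
r=62=111110 popcount=5 -> skip
r=63=111111 popcount=6 -> skip
r=64=1000000 popcount=1 -> skip
r=65=1000001 popcount=2 -> KEEP
r=66=1000010 popcount=2 -> KEEP
r=67=1000011 popcount=3 -> skip
r=68=1000100 popcount=2 -> KEEP
r=69=1000101 popcount=3 -> skip
r=70=1000110 popcount=3 -> skip
r=71=1000111 popcount=4 -> skip
Kept rows: 33 34 36 40 48 65 66 68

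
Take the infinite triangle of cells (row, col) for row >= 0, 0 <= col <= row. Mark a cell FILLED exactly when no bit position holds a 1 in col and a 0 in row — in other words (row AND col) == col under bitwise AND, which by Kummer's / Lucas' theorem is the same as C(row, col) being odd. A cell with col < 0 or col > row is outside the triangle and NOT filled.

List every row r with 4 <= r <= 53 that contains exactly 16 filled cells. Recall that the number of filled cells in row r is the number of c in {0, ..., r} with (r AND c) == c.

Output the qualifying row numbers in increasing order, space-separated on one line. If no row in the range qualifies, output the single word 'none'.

Row r has 2^popcount(r) filled cells, so we need popcount(r) = log2(16) = 4.
Scan r = 4..53 and keep those with exactly 4 one-bits:
r=4=100 popcount=1 -> skip
r=5=101 popcount=2 -> skip
r=6=110 popcount=2 -> skip
r=7=111 popcount=3 -> skip
r=8=1000 popcount=1 -> skip
r=9=1001 popcount=2 -> skip
r=10=1010 popcount=2 -> skip
r=11=1011 popcount=3 -> skip
r=12=1100 popcount=2 -> skip
r=13=1101 popcount=3 -> skip
r=14=1110 popcount=3 -> skip
r=15=1111 popcount=4 -> KEEP
r=16=10000 popcount=1 -> skip
r=17=10001 popcount=2 -> skip
r=18=10010 popcount=2 -> skip
r=19=10011 popcount=3 -> skip
r=20=10100 popcount=2 -> skip
r=21=10101 popcount=3 -> skip
r=22=10110 popcount=3 -> skip
r=23=10111 popcount=4 -> KEEP
r=24=11000 popcount=2 -> skip
r=25=11001 popcount=3 -> skip
r=26=11010 popcount=3 -> skip
r=27=11011 popcount=4 -> KEEP
r=28=11100 popcount=3 -> skip
r=29=11101 popcount=4 -> KEEP
r=30=11110 popcount=4 -> KEEP
r=31=11111 popcount=5 -> skip
r=32=100000 popcount=1 -> skip
r=33=100001 popcount=2 -> skip
r=34=100010 popcount=2 -> skip
r=35=100011 popcount=3 -> skip
r=36=100100 popcount=2 -> skip
r=37=100101 popcount=3 -> skip
r=38=100110 popcount=3 -> skip
r=39=100111 popcount=4 -> KEEP
r=40=101000 popcount=2 -> skip
r=41=101001 popcount=3 -> skip
r=42=101010 popcount=3 -> skip
r=43=101011 popcount=4 -> KEEP
r=44=101100 popcount=3 -> skip
r=45=101101 popcount=4 -> KEEP
r=46=101110 popcount=4 -> KEEP
r=47=101111 popcount=5 -> skip
r=48=110000 popcount=2 -> skip
r=49=110001 popcount=3 -> skip
r=50=110010 popcount=3 -> skip
r=51=110011 popcount=4 -> KEEP
r=52=110100 popcount=3 -> skip
r=53=110101 popcount=4 -> KEEP
Kept rows: 15 23 27 29 30 39 43 45 46 51 53

Answer: 15 23 27 29 30 39 43 45 46 51 53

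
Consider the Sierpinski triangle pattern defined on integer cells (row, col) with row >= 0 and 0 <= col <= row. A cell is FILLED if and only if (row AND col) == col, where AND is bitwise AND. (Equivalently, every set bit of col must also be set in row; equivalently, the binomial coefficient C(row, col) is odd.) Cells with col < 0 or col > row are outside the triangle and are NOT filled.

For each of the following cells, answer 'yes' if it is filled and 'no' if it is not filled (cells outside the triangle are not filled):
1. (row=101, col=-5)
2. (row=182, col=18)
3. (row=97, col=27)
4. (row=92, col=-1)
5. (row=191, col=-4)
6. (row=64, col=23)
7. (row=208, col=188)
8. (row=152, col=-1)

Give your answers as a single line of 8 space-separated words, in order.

(101,-5): col outside [0, 101] -> not filled
(182,18): row=0b10110110, col=0b10010, row AND col = 0b10010 = 18; 18 == 18 -> filled
(97,27): row=0b1100001, col=0b11011, row AND col = 0b1 = 1; 1 != 27 -> empty
(92,-1): col outside [0, 92] -> not filled
(191,-4): col outside [0, 191] -> not filled
(64,23): row=0b1000000, col=0b10111, row AND col = 0b0 = 0; 0 != 23 -> empty
(208,188): row=0b11010000, col=0b10111100, row AND col = 0b10010000 = 144; 144 != 188 -> empty
(152,-1): col outside [0, 152] -> not filled

Answer: no yes no no no no no no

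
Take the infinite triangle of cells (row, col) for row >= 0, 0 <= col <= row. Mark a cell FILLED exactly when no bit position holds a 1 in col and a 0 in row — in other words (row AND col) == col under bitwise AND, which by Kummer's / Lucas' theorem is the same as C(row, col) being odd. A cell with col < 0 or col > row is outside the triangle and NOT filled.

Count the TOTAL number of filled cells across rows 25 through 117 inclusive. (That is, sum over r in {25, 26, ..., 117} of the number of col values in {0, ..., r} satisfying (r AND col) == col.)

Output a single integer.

Answer: 1520

Derivation:
r25=11001 pc3: +8 =8
r26=11010 pc3: +8 =16
r27=11011 pc4: +16 =32
r28=11100 pc3: +8 =40
r29=11101 pc4: +16 =56
r30=11110 pc4: +16 =72
r31=11111 pc5: +32 =104
r32=100000 pc1: +2 =106
r33=100001 pc2: +4 =110
r34=100010 pc2: +4 =114
r35=100011 pc3: +8 =122
r36=100100 pc2: +4 =126
r37=100101 pc3: +8 =134
r38=100110 pc3: +8 =142
r39=100111 pc4: +16 =158
r40=101000 pc2: +4 =162
r41=101001 pc3: +8 =170
r42=101010 pc3: +8 =178
r43=101011 pc4: +16 =194
r44=101100 pc3: +8 =202
r45=101101 pc4: +16 =218
r46=101110 pc4: +16 =234
r47=101111 pc5: +32 =266
r48=110000 pc2: +4 =270
r49=110001 pc3: +8 =278
r50=110010 pc3: +8 =286
r51=110011 pc4: +16 =302
r52=110100 pc3: +8 =310
r53=110101 pc4: +16 =326
r54=110110 pc4: +16 =342
r55=110111 pc5: +32 =374
r56=111000 pc3: +8 =382
r57=111001 pc4: +16 =398
r58=111010 pc4: +16 =414
r59=111011 pc5: +32 =446
r60=111100 pc4: +16 =462
r61=111101 pc5: +32 =494
r62=111110 pc5: +32 =526
r63=111111 pc6: +64 =590
r64=1000000 pc1: +2 =592
r65=1000001 pc2: +4 =596
r66=1000010 pc2: +4 =600
r67=1000011 pc3: +8 =608
r68=1000100 pc2: +4 =612
r69=1000101 pc3: +8 =620
r70=1000110 pc3: +8 =628
r71=1000111 pc4: +16 =644
r72=1001000 pc2: +4 =648
r73=1001001 pc3: +8 =656
r74=1001010 pc3: +8 =664
r75=1001011 pc4: +16 =680
r76=1001100 pc3: +8 =688
r77=1001101 pc4: +16 =704
r78=1001110 pc4: +16 =720
r79=1001111 pc5: +32 =752
r80=1010000 pc2: +4 =756
r81=1010001 pc3: +8 =764
r82=1010010 pc3: +8 =772
r83=1010011 pc4: +16 =788
r84=1010100 pc3: +8 =796
r85=1010101 pc4: +16 =812
r86=1010110 pc4: +16 =828
r87=1010111 pc5: +32 =860
r88=1011000 pc3: +8 =868
r89=1011001 pc4: +16 =884
r90=1011010 pc4: +16 =900
r91=1011011 pc5: +32 =932
r92=1011100 pc4: +16 =948
r93=1011101 pc5: +32 =980
r94=1011110 pc5: +32 =1012
r95=1011111 pc6: +64 =1076
r96=1100000 pc2: +4 =1080
r97=1100001 pc3: +8 =1088
r98=1100010 pc3: +8 =1096
r99=1100011 pc4: +16 =1112
r100=1100100 pc3: +8 =1120
r101=1100101 pc4: +16 =1136
r102=1100110 pc4: +16 =1152
r103=1100111 pc5: +32 =1184
r104=1101000 pc3: +8 =1192
r105=1101001 pc4: +16 =1208
r106=1101010 pc4: +16 =1224
r107=1101011 pc5: +32 =1256
r108=1101100 pc4: +16 =1272
r109=1101101 pc5: +32 =1304
r110=1101110 pc5: +32 =1336
r111=1101111 pc6: +64 =1400
r112=1110000 pc3: +8 =1408
r113=1110001 pc4: +16 =1424
r114=1110010 pc4: +16 =1440
r115=1110011 pc5: +32 =1472
r116=1110100 pc4: +16 =1488
r117=1110101 pc5: +32 =1520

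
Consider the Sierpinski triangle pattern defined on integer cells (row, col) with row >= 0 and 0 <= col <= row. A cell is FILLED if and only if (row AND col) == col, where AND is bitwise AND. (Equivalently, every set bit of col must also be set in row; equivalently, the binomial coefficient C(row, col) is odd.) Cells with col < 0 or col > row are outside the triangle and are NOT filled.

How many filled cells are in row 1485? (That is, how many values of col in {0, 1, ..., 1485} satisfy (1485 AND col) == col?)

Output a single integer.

Answer: 128

Derivation:
1485 in binary = 10111001101
popcount(1485) = number of 1-bits in 10111001101 = 7
A col c satisfies (1485 AND c) == c iff every set bit of c is also set in 1485; each of the 7 set bits of 1485 can independently be on or off in c.
count = 2^7 = 128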